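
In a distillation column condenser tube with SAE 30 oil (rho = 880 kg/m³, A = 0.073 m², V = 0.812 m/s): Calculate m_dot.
Formula: \dot{m} = \rho A V
m_dot = 880·0.073·0.812 = 52.16 kg/s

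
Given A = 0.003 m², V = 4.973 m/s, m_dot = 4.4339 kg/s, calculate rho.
Formula: \dot{m} = \rho A V
Substituting knowns: 4.4339 = rho·0.003·4.973
Solving for rho: rho = 4.4339/(0.003·4.973) = 297.2 kg/m³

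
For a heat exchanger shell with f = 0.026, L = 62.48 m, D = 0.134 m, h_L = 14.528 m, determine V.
Formula: h_L = f \frac{L}{D} \frac{V^2}{2g}
Substituting knowns: 14.528 = 0.026·(62.48/0.134)·V²/(2·9.81)
Solving for V: V = √(14.528·2·9.81/(0.026·(62.48/0.134))) = 4.849 m/s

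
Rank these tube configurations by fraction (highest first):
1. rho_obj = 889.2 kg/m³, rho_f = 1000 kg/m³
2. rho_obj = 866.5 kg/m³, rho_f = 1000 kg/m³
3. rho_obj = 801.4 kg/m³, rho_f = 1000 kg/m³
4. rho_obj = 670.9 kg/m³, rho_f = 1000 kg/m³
Case 1: fraction = 0.8892
Case 2: fraction = 0.8665
Case 3: fraction = 0.8014
Case 4: fraction = 0.6709
Ranking (highest first): 1, 2, 3, 4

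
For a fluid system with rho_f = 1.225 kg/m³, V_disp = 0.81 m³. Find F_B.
Formula: F_B = \rho_f g V_{disp}
F_B = 1.225·9.81·0.81 = 9.734 N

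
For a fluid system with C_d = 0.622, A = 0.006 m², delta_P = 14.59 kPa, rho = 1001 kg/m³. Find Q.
Formula: Q = C_d A \sqrt{\frac{2 \Delta P}{\rho}}
Q = 0.622·0.006·√(2·(14.59·1000)/1001)·1000 = 20.15 L/s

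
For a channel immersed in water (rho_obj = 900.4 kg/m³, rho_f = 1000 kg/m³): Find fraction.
Formula: f_{sub} = \frac{\rho_{obj}}{\rho_f}
fraction = 900.4/1000 = 0.9004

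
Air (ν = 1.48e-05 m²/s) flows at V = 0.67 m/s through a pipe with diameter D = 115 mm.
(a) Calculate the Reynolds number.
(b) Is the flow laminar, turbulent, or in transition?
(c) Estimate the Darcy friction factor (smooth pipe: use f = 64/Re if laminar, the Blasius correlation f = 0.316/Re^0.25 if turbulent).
(a) Re = V·D/ν = 0.67·0.115/1.48e-05 = 5206.1
(b) Flow regime: turbulent (Re > 4000)
(c) Friction factor: f = 0.316/Re^0.25 = 0.316/5206.1^0.25 = 0.0372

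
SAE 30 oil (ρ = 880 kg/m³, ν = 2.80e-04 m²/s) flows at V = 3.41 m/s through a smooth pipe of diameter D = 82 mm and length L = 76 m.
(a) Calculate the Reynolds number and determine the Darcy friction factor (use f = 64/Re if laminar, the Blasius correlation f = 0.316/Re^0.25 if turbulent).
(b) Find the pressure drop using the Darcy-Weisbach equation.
(a) Re = V·D/ν = 3.41·0.082/2.80e-04 = 998.64 → laminar (Re < 2300); f = 64/Re = 64/998.64 = 0.064087
(b) Darcy-Weisbach: ΔP = f·(L/D)·½ρV²/1000 = 0.064087·(76/0.082)·½·880·3.41²/1000 = 303.9 kPa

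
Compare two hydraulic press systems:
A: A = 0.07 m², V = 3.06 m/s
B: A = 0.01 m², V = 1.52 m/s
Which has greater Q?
Q(A) = 214.2 L/s, Q(B) = 15.2 L/s. Answer: A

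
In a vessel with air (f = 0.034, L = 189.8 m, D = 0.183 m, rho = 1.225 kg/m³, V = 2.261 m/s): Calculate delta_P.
Formula: \Delta P = f \frac{L}{D} \frac{\rho V^2}{2}
delta_P = 0.034·(189.8/0.183)·0.5·1.225·2.261²/1000 = 0.1104 kPa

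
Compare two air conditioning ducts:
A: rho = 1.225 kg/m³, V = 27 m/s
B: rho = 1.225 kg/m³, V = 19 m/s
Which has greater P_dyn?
P_dyn(A) = 0.4465 kPa, P_dyn(B) = 0.2211 kPa. Answer: A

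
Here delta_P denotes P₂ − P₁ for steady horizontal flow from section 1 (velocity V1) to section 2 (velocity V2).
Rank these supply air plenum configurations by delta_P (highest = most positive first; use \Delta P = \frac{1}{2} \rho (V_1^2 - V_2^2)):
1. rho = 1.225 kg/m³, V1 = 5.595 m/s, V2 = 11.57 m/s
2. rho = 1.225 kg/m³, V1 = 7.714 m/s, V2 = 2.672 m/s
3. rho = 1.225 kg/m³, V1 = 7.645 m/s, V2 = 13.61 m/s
Case 1: delta_P = -0.06282 kPa
Case 2: delta_P = 0.03207 kPa
Case 3: delta_P = -0.07766 kPa
Ranking (highest first): 2, 1, 3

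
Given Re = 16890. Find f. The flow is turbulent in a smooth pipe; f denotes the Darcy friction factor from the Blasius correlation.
Formula: f = \frac{0.316}{Re^{0.25}}
f = 0.316/16890^0.25 = 0.02772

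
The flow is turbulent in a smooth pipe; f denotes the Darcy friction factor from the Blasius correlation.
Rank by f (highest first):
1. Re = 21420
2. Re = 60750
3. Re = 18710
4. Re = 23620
Case 1: f = 0.02612
Case 2: f = 0.02013
Case 3: f = 0.02702
Case 4: f = 0.02549
Ranking (highest first): 3, 1, 4, 2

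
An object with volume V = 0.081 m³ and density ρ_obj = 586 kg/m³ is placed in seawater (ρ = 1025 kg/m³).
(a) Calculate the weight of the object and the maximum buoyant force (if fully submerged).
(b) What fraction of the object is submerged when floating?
(a) W=rho_obj*g*V=586*9.81*0.081=465.6 N; F_B(max)=rho*g*V=1025*9.81*0.081=814.5 N
(b) Floating fraction=rho_obj/rho=586/1025=0.572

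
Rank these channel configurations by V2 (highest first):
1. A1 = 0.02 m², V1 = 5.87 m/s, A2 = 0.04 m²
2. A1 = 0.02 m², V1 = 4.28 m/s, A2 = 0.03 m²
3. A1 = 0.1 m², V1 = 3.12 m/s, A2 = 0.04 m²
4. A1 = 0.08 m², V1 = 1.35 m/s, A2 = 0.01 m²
Case 1: V2 = 2.935 m/s
Case 2: V2 = 2.853 m/s
Case 3: V2 = 7.8 m/s
Case 4: V2 = 10.8 m/s
Ranking (highest first): 4, 3, 1, 2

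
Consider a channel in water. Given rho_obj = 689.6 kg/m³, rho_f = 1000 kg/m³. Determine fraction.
Formula: f_{sub} = \frac{\rho_{obj}}{\rho_f}
fraction = 689.6/1000 = 0.6896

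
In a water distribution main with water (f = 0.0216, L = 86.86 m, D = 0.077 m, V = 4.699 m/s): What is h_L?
Formula: h_L = f \frac{L}{D} \frac{V^2}{2g}
h_L = 0.0216·(86.86/0.077)·4.699²/(2·9.81) = 27.42 m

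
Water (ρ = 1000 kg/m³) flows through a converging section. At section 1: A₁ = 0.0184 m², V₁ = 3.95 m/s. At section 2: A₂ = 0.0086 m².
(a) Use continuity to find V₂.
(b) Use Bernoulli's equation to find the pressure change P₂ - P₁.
(a) Continuity: A₁V₁=A₂V₂ -> V₂=A₁V₁/A₂=0.0184*3.95/0.0086=8.45 m/s
(b) Bernoulli: P₂-P₁=0.5*rho*(V₁^2-V₂^2)/1000=0.5*1000*(3.95^2-8.45^2)/1000=-27.9 kPa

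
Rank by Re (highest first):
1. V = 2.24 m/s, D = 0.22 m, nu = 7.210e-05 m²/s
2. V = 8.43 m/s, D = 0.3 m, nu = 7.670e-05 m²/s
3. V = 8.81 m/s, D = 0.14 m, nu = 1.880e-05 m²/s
Case 1: Re = 6835
Case 2: Re = 32973
Case 3: Re = 65606
Ranking (highest first): 3, 2, 1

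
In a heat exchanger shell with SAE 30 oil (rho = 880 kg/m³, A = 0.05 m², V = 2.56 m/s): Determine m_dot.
Formula: \dot{m} = \rho A V
m_dot = 880·0.05·2.56 = 112.6 kg/s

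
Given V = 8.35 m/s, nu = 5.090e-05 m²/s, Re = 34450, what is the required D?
Formula: Re = \frac{V D}{\nu}
Substituting knowns: 34450 = 8.35·D/5.090e-05
Solving for D: D = 34450·5.090e-05/8.35 = 0.21 m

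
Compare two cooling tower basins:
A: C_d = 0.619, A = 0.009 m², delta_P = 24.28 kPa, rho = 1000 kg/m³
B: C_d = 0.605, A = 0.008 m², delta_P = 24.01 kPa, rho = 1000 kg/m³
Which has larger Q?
Q(A) = 38.82 L/s, Q(B) = 33.54 L/s. Answer: A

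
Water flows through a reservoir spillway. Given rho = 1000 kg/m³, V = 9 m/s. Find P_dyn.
Formula: P_{dyn} = \frac{1}{2} \rho V^2
P_dyn = 0.5·1000·9²/1000 = 40.5 kPa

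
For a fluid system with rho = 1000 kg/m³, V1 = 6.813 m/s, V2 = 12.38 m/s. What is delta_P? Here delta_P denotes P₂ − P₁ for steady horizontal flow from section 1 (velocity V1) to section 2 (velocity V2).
Formula: \Delta P = \frac{1}{2} \rho (V_1^2 - V_2^2)
delta_P = 0.5·1000·(6.813² − 12.38²)/1000 = -53.42 kPa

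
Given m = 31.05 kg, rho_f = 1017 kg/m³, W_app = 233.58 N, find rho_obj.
Formula: W_{app} = mg\left(1 - \frac{\rho_f}{\rho_{obj}}\right)
Substituting knowns: 233.58 = 31.05·9.81·(1 − 1017/rho_obj)
Solving for rho_obj: rho_obj = 1017/(1 − 233.58/(31.05·9.81)) = 4362 kg/m³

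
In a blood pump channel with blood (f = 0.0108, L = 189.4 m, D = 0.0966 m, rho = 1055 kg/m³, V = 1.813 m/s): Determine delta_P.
Formula: \Delta P = f \frac{L}{D} \frac{\rho V^2}{2}
delta_P = 0.0108·(189.4/0.0966)·0.5·1055·1.813²/1000 = 36.72 kPa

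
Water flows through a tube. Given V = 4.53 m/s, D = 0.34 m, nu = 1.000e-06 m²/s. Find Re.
Formula: Re = \frac{V D}{\nu}
Re = 4.53·0.34/1.000e-06 = 1.540e+06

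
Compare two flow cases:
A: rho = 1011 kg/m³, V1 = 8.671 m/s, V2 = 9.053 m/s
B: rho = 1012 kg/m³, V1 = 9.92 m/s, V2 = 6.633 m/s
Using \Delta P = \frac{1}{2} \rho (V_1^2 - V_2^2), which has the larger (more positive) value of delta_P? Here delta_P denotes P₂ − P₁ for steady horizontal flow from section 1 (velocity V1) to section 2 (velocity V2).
delta_P(A) = -3.423 kPa, delta_P(B) = 27.53 kPa. Answer: B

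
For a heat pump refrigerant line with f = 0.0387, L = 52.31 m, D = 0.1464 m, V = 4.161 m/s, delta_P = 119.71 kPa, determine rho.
Formula: \Delta P = f \frac{L}{D} \frac{\rho V^2}{2}
Substituting knowns: 119.71 = 0.0387·(52.31/0.1464)·0.5·rho·4.161²/1000
Solving for rho: rho = (119.71·1000)/(0.0387·(52.31/0.1464)·0.5·4.161²) = 1000 kg/m³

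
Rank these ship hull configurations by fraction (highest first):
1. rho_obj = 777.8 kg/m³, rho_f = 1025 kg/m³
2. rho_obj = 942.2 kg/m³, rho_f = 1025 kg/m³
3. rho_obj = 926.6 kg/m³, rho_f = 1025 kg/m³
Case 1: fraction = 0.7588
Case 2: fraction = 0.9192
Case 3: fraction = 0.904
Ranking (highest first): 2, 3, 1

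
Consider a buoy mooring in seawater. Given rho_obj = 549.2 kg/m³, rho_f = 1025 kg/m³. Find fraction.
Formula: f_{sub} = \frac{\rho_{obj}}{\rho_f}
fraction = 549.2/1025 = 0.5358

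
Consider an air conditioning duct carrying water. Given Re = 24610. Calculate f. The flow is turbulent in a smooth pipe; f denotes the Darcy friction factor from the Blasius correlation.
Formula: f = \frac{0.316}{Re^{0.25}}
f = 0.316/24610^0.25 = 0.02523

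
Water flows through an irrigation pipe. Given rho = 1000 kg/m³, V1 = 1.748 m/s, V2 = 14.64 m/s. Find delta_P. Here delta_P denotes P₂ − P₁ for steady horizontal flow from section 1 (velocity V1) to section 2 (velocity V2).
Formula: \Delta P = \frac{1}{2} \rho (V_1^2 - V_2^2)
delta_P = 0.5·1000·(1.748² − 14.64²)/1000 = -105.6 kPa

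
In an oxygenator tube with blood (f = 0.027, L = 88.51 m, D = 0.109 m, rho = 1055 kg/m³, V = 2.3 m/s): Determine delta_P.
Formula: \Delta P = f \frac{L}{D} \frac{\rho V^2}{2}
delta_P = 0.027·(88.51/0.109)·0.5·1055·2.3²/1000 = 61.18 kPa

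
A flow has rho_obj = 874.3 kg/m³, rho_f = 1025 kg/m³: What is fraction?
Formula: f_{sub} = \frac{\rho_{obj}}{\rho_f}
fraction = 874.3/1025 = 0.853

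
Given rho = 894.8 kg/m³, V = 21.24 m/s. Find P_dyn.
Formula: P_{dyn} = \frac{1}{2} \rho V^2
P_dyn = 0.5·894.8·21.24²/1000 = 201.8 kPa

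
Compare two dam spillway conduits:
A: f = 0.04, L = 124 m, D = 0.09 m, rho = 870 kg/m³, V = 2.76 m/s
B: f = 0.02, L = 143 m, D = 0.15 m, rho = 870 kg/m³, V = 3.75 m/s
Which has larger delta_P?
delta_P(A) = 182.6 kPa, delta_P(B) = 116.6 kPa. Answer: A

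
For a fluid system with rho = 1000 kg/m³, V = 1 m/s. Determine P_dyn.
Formula: P_{dyn} = \frac{1}{2} \rho V^2
P_dyn = 0.5·1000·1²/1000 = 0.5 kPa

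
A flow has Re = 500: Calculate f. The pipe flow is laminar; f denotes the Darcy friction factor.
Formula: f = \frac{64}{Re}
f = 64/500 = 0.128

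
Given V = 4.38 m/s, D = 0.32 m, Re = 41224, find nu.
Formula: Re = \frac{V D}{\nu}
Substituting knowns: 41224 = 4.38·0.32/nu
Solving for nu: nu = 4.38·0.32/41224 = 3.400e-05 m²/s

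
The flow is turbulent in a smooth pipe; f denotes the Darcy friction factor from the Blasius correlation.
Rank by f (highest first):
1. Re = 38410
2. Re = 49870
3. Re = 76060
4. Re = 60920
Case 1: f = 0.02257
Case 2: f = 0.02115
Case 3: f = 0.01903
Case 4: f = 0.02011
Ranking (highest first): 1, 2, 4, 3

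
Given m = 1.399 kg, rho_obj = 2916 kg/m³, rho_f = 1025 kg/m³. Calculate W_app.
Formula: W_{app} = mg\left(1 - \frac{\rho_f}{\rho_{obj}}\right)
W_app = 1.399·9.81·(1 − 1025/2916) = 8.9 N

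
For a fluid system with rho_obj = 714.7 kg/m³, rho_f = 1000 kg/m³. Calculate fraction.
Formula: f_{sub} = \frac{\rho_{obj}}{\rho_f}
fraction = 714.7/1000 = 0.7147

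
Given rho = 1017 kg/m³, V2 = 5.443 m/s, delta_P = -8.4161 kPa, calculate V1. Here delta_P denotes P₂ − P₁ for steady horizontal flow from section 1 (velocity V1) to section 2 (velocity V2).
Formula: \Delta P = \frac{1}{2} \rho (V_1^2 - V_2^2)
Substituting knowns: -8.4161 = 0.5·1017·(V1² − 5.443²)/1000
Solving for V1: V1 = √(5.443² + 2·(-8.4161·1000)/1017) = 3.616 m/s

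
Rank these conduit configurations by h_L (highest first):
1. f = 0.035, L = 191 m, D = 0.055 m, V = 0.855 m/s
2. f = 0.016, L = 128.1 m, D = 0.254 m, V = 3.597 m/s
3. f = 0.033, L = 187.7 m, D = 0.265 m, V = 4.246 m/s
Case 1: h_L = 4.529 m
Case 2: h_L = 5.321 m
Case 3: h_L = 21.48 m
Ranking (highest first): 3, 2, 1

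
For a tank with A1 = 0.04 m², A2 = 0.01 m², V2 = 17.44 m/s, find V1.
Formula: V_2 = \frac{A_1 V_1}{A_2}
Substituting knowns: 17.44 = 0.04·V1/0.01
Solving for V1: V1 = 17.44·0.01/0.04 = 4.36 m/s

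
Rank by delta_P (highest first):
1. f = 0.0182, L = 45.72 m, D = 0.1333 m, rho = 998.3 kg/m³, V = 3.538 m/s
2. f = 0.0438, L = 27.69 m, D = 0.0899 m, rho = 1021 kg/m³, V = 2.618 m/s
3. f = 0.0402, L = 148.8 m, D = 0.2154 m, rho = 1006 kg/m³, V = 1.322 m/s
Case 1: delta_P = 39 kPa
Case 2: delta_P = 47.2 kPa
Case 3: delta_P = 24.41 kPa
Ranking (highest first): 2, 1, 3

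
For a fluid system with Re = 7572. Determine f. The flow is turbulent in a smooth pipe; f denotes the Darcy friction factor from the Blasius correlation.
Formula: f = \frac{0.316}{Re^{0.25}}
f = 0.316/7572^0.25 = 0.03388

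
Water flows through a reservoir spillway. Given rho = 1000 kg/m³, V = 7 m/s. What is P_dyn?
Formula: P_{dyn} = \frac{1}{2} \rho V^2
P_dyn = 0.5·1000·7²/1000 = 24.5 kPa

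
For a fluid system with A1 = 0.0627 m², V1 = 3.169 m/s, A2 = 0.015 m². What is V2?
Formula: V_2 = \frac{A_1 V_1}{A_2}
V2 = 0.0627·3.169/0.015 = 13.25 m/s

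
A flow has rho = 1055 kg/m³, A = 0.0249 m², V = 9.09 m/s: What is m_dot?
Formula: \dot{m} = \rho A V
m_dot = 1055·0.0249·9.09 = 238.8 kg/s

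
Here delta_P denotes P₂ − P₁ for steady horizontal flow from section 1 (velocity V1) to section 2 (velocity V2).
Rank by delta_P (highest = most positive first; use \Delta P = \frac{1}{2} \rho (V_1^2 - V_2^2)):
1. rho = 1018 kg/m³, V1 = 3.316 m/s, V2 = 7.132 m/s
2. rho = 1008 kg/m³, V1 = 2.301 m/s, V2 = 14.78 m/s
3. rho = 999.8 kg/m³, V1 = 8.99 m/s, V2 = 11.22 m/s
Case 1: delta_P = -20.29 kPa
Case 2: delta_P = -107.4 kPa
Case 3: delta_P = -22.53 kPa
Ranking (highest first): 1, 3, 2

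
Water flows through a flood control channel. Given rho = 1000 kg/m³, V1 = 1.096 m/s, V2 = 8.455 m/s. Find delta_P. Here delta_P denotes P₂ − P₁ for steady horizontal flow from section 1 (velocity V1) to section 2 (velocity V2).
Formula: \Delta P = \frac{1}{2} \rho (V_1^2 - V_2^2)
delta_P = 0.5·1000·(1.096² − 8.455²)/1000 = -35.14 kPa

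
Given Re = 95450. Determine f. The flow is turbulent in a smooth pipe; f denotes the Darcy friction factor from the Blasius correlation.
Formula: f = \frac{0.316}{Re^{0.25}}
f = 0.316/95450^0.25 = 0.01798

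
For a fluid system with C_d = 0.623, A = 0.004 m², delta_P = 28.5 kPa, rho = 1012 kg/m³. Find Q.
Formula: Q = C_d A \sqrt{\frac{2 \Delta P}{\rho}}
Q = 0.623·0.004·√(2·(28.5·1000)/1012)·1000 = 18.7 L/s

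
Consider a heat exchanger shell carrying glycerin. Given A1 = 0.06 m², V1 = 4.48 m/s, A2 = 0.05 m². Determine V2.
Formula: V_2 = \frac{A_1 V_1}{A_2}
V2 = 0.06·4.48/0.05 = 5.376 m/s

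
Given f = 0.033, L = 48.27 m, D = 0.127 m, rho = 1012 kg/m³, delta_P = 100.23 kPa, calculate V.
Formula: \Delta P = f \frac{L}{D} \frac{\rho V^2}{2}
Substituting knowns: 100.23 = 0.033·(48.27/0.127)·0.5·1012·V²/1000
Solving for V: V = √((100.23·1000)/(0.033·(48.27/0.127)·0.5·1012)) = 3.974 m/s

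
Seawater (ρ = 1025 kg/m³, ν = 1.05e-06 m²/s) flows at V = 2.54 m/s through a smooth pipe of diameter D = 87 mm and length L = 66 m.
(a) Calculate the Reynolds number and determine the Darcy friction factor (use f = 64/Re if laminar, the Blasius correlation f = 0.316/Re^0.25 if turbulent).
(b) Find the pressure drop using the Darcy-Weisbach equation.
(a) Re = V·D/ν = 2.54·0.087/1.05e-06 = 210460 → turbulent (Re > 4000); f = 0.316/Re^0.25 = 0.316/210460^0.25 = 0.014753 (Blasius is strictly valid for Re ≲ 1e5; used here as the smooth-pipe estimate the problem specifies)
(b) Darcy-Weisbach: ΔP = f·(L/D)·½ρV²/1000 = 0.014753·(66/0.087)·½·1025·2.54²/1000 = 37.01 kPa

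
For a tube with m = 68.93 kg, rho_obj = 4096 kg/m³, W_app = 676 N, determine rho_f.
Formula: W_{app} = mg\left(1 - \frac{\rho_f}{\rho_{obj}}\right)
Substituting knowns: 676 = 68.93·9.81·(1 − rho_f/4096)
Solving for rho_f: rho_f = 4096·(1 − 676/(68.93·9.81)) = 1.231 kg/m³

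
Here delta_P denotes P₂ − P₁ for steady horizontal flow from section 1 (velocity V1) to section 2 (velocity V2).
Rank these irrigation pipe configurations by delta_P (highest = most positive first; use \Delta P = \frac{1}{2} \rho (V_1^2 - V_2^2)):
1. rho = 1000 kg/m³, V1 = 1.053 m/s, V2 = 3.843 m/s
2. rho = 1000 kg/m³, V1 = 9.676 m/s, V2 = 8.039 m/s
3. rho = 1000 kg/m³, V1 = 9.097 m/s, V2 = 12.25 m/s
Case 1: delta_P = -6.83 kPa
Case 2: delta_P = 14.5 kPa
Case 3: delta_P = -33.65 kPa
Ranking (highest first): 2, 1, 3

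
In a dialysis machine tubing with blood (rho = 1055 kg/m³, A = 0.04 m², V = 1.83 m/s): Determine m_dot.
Formula: \dot{m} = \rho A V
m_dot = 1055·0.04·1.83 = 77.23 kg/s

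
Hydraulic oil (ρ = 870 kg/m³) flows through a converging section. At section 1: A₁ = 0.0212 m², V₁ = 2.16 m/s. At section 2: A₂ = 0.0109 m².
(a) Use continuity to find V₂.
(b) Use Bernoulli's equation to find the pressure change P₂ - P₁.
(a) Continuity: A₁V₁=A₂V₂ -> V₂=A₁V₁/A₂=0.0212*2.16/0.0109=4.20 m/s
(b) Bernoulli: P₂-P₁=0.5*rho*(V₁^2-V₂^2)/1000=0.5*870*(2.16^2-4.20^2)/1000=-5.644 kPa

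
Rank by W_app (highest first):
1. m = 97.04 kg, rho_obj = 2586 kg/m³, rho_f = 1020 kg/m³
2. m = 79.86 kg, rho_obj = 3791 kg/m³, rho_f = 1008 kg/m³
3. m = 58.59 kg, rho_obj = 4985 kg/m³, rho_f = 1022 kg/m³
Case 1: W_app = 576.5 N
Case 2: W_app = 575.1 N
Case 3: W_app = 456.9 N
Ranking (highest first): 1, 2, 3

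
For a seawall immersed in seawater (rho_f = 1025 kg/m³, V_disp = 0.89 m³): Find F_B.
Formula: F_B = \rho_f g V_{disp}
F_B = 1025·9.81·0.89 = 8949 N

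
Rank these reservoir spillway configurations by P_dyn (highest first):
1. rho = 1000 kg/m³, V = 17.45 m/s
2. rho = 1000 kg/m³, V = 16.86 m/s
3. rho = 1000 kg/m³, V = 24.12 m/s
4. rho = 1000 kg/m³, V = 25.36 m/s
Case 1: P_dyn = 152.3 kPa
Case 2: P_dyn = 142.1 kPa
Case 3: P_dyn = 290.9 kPa
Case 4: P_dyn = 321.6 kPa
Ranking (highest first): 4, 3, 1, 2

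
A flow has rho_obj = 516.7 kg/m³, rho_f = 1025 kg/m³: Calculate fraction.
Formula: f_{sub} = \frac{\rho_{obj}}{\rho_f}
fraction = 516.7/1025 = 0.5041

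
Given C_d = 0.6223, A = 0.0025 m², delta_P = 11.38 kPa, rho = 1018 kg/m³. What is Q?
Formula: Q = C_d A \sqrt{\frac{2 \Delta P}{\rho}}
Q = 0.6223·0.0025·√(2·(11.38·1000)/1018)·1000 = 7.356 L/s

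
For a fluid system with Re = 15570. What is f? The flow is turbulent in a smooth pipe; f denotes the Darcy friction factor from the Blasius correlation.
Formula: f = \frac{0.316}{Re^{0.25}}
f = 0.316/15570^0.25 = 0.02829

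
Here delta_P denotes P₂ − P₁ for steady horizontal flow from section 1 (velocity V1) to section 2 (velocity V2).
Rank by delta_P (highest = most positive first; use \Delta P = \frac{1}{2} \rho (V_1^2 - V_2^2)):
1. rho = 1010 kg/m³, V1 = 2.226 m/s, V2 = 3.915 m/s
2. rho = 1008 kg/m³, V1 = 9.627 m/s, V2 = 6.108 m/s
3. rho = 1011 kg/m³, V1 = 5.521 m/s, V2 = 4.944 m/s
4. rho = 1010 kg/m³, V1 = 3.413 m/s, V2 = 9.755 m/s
Case 1: delta_P = -5.238 kPa
Case 2: delta_P = 27.91 kPa
Case 3: delta_P = 3.052 kPa
Case 4: delta_P = -42.17 kPa
Ranking (highest first): 2, 3, 1, 4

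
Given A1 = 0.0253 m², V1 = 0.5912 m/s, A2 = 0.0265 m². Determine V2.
Formula: V_2 = \frac{A_1 V_1}{A_2}
V2 = 0.0253·0.5912/0.0265 = 0.5644 m/s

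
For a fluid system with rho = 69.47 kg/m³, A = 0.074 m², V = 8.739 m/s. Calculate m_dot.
Formula: \dot{m} = \rho A V
m_dot = 69.47·0.074·8.739 = 44.93 kg/s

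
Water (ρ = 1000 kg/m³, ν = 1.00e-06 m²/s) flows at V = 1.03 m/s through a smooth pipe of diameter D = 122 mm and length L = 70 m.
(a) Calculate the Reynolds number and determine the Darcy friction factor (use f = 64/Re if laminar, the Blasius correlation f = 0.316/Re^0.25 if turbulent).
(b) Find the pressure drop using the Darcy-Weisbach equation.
(a) Re = V·D/ν = 1.03·0.122/1.00e-06 = 125660 → turbulent (Re > 4000); f = 0.316/Re^0.25 = 0.316/125660^0.25 = 0.016784 (Blasius is strictly valid for Re ≲ 1e5; used here as the smooth-pipe estimate the problem specifies)
(b) Darcy-Weisbach: ΔP = f·(L/D)·½ρV²/1000 = 0.016784·(70/0.122)·½·1000·1.03²/1000 = 5.108 kPa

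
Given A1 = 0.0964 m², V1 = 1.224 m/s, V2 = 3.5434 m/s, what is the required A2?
Formula: V_2 = \frac{A_1 V_1}{A_2}
Substituting knowns: 3.5434 = 0.0964·1.224/A2
Solving for A2: A2 = 0.0964·1.224/3.5434 = 0.0333 m²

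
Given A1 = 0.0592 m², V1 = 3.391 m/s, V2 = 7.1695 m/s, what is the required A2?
Formula: V_2 = \frac{A_1 V_1}{A_2}
Substituting knowns: 7.1695 = 0.0592·3.391/A2
Solving for A2: A2 = 0.0592·3.391/7.1695 = 0.028 m²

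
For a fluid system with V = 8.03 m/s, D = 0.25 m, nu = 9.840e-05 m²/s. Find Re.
Formula: Re = \frac{V D}{\nu}
Re = 8.03·0.25/9.840e-05 = 20401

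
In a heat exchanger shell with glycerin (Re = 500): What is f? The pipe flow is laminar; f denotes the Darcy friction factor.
Formula: f = \frac{64}{Re}
f = 64/500 = 0.128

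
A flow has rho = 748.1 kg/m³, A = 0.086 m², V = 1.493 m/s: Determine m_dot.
Formula: \dot{m} = \rho A V
m_dot = 748.1·0.086·1.493 = 96.05 kg/s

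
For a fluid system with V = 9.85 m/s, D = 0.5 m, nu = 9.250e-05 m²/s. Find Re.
Formula: Re = \frac{V D}{\nu}
Re = 9.85·0.5/9.250e-05 = 53243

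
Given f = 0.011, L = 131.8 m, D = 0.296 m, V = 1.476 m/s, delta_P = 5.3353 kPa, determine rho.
Formula: \Delta P = f \frac{L}{D} \frac{\rho V^2}{2}
Substituting knowns: 5.3353 = 0.011·(131.8/0.296)·0.5·rho·1.476²/1000
Solving for rho: rho = (5.3353·1000)/(0.011·(131.8/0.296)·0.5·1.476²) = 1000 kg/m³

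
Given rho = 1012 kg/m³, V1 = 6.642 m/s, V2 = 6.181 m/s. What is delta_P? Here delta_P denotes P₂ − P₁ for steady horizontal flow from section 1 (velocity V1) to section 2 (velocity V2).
Formula: \Delta P = \frac{1}{2} \rho (V_1^2 - V_2^2)
delta_P = 0.5·1012·(6.642² − 6.181²)/1000 = 2.991 kPa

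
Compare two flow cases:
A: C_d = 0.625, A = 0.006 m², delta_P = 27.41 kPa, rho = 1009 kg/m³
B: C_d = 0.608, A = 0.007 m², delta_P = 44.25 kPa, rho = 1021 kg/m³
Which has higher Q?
Q(A) = 27.64 L/s, Q(B) = 39.62 L/s. Answer: B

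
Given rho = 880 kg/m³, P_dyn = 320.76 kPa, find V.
Formula: P_{dyn} = \frac{1}{2} \rho V^2
Substituting knowns: 320.76 = 0.5·880·V²/1000
Solving for V: V = √(2·(320.76·1000)/880) = 27 m/s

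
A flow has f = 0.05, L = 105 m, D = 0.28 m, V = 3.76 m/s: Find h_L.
Formula: h_L = f \frac{L}{D} \frac{V^2}{2g}
h_L = 0.05·(105/0.28)·3.76²/(2·9.81) = 13.51 m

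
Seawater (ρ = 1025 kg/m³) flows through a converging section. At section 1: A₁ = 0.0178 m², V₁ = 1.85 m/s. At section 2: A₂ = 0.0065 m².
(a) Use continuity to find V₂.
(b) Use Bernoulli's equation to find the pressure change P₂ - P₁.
(a) Continuity: A₁V₁=A₂V₂ -> V₂=A₁V₁/A₂=0.0178*1.85/0.0065=5.07 m/s
(b) Bernoulli: P₂-P₁=0.5*rho*(V₁^2-V₂^2)/1000=0.5*1025*(1.85^2-5.07^2)/1000=-11.42 kPa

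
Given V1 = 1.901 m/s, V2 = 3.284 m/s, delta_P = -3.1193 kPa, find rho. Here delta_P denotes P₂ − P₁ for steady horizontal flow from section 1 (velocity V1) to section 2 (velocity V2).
Formula: \Delta P = \frac{1}{2} \rho (V_1^2 - V_2^2)
Substituting knowns: -3.1193 = 0.5·rho·(1.901² − 3.284²)/1000
Solving for rho: rho = 2·(-3.1193·1000)/(1.901² − 3.284²) = 870 kg/m³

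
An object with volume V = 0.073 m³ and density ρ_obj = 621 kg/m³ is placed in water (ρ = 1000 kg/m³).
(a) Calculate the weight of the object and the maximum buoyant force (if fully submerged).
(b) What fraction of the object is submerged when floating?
(a) W=rho_obj*g*V=621*9.81*0.073=444.7 N; F_B(max)=rho*g*V=1000*9.81*0.073=716.1 N
(b) Floating fraction=rho_obj/rho=621/1000=0.621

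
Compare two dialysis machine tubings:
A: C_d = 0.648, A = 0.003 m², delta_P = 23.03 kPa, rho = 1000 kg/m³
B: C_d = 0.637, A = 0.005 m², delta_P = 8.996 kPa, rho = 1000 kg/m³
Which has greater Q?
Q(A) = 13.19 L/s, Q(B) = 13.51 L/s. Answer: B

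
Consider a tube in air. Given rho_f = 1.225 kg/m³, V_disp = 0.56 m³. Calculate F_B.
Formula: F_B = \rho_f g V_{disp}
F_B = 1.225·9.81·0.56 = 6.73 N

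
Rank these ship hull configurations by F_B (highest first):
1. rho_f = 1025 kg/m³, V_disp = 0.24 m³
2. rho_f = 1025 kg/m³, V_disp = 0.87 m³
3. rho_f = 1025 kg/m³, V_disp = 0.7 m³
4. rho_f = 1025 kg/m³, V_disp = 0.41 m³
Case 1: F_B = 2413 N
Case 2: F_B = 8748 N
Case 3: F_B = 7039 N
Case 4: F_B = 4123 N
Ranking (highest first): 2, 3, 4, 1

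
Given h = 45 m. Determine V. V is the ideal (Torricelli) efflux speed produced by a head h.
Formula: V = \sqrt{2 g h}
V = √(2·9.81·45) = 29.71 m/s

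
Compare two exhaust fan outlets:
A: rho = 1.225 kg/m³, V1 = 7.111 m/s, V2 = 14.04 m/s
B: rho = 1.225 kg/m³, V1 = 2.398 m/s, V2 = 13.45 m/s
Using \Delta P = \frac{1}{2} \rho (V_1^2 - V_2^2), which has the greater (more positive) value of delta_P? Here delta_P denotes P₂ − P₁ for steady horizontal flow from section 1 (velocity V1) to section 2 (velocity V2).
delta_P(A) = -0.08977 kPa, delta_P(B) = -0.1073 kPa. Answer: A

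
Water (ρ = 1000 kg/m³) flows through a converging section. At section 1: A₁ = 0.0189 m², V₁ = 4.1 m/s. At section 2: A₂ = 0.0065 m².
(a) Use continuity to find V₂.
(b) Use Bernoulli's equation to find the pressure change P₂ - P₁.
(a) Continuity: A₁V₁=A₂V₂ -> V₂=A₁V₁/A₂=0.0189*4.1/0.0065=11.92 m/s
(b) Bernoulli: P₂-P₁=0.5*rho*(V₁^2-V₂^2)/1000=0.5*1000*(4.1^2-11.92^2)/1000=-62.64 kPa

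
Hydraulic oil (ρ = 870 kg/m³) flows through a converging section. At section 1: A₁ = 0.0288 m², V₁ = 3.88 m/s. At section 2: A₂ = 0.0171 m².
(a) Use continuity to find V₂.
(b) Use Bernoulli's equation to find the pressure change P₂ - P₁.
(a) Continuity: A₁V₁=A₂V₂ -> V₂=A₁V₁/A₂=0.0288*3.88/0.0171=6.53 m/s
(b) Bernoulli: P₂-P₁=0.5*rho*(V₁^2-V₂^2)/1000=0.5*870*(3.88^2-6.53^2)/1000=-12 kPa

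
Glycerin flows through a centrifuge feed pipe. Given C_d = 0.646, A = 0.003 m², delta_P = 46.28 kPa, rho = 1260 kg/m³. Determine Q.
Formula: Q = C_d A \sqrt{\frac{2 \Delta P}{\rho}}
Q = 0.646·0.003·√(2·(46.28·1000)/1260)·1000 = 16.61 L/s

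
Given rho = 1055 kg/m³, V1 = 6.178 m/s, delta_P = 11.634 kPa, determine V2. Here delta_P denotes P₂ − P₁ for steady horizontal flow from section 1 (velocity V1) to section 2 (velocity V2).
Formula: \Delta P = \frac{1}{2} \rho (V_1^2 - V_2^2)
Substituting knowns: 11.634 = 0.5·1055·(6.178² − V2²)/1000
Solving for V2: V2 = √(6.178² − 2·(11.634·1000)/1055) = 4.014 m/s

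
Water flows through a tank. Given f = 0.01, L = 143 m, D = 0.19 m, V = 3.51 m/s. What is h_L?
Formula: h_L = f \frac{L}{D} \frac{V^2}{2g}
h_L = 0.01·(143/0.19)·3.51²/(2·9.81) = 4.726 m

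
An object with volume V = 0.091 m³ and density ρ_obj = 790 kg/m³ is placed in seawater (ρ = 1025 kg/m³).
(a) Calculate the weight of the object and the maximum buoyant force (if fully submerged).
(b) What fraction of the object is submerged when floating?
(a) W=rho_obj*g*V=790*9.81*0.091=705.2 N; F_B(max)=rho*g*V=1025*9.81*0.091=915.0 N
(b) Floating fraction=rho_obj/rho=790/1025=0.771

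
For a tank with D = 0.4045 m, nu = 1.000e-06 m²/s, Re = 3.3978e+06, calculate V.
Formula: Re = \frac{V D}{\nu}
Substituting knowns: 3.3978e+06 = V·0.4045/1.000e-06
Solving for V: V = 3.3978e+06·1.000e-06/0.4045 = 8.4 m/s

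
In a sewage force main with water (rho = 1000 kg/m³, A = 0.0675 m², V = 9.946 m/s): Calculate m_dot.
Formula: \dot{m} = \rho A V
m_dot = 1000·0.0675·9.946 = 671.4 kg/s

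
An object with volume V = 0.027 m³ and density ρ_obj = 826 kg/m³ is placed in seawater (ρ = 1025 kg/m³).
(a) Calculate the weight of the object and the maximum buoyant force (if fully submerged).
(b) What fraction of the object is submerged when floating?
(a) W=rho_obj*g*V=826*9.81*0.027=218.8 N; F_B(max)=rho*g*V=1025*9.81*0.027=271.5 N
(b) Floating fraction=rho_obj/rho=826/1025=0.806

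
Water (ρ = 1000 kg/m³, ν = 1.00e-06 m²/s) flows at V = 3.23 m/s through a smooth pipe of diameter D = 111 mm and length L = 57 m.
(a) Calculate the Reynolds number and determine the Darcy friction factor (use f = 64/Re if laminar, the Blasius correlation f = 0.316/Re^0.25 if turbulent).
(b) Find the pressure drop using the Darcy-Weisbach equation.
(a) Re = V·D/ν = 3.23·0.111/1.00e-06 = 358530 → turbulent (Re > 4000); f = 0.316/Re^0.25 = 0.316/358530^0.25 = 0.012914 (Blasius is strictly valid for Re ≲ 1e5; used here as the smooth-pipe estimate the problem specifies)
(b) Darcy-Weisbach: ΔP = f·(L/D)·½ρV²/1000 = 0.012914·(57/0.111)·½·1000·3.23²/1000 = 34.59 kPa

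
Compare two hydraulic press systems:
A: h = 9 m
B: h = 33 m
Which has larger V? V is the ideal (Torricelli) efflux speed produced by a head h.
V(A) = 13.29 m/s, V(B) = 25.45 m/s. Answer: B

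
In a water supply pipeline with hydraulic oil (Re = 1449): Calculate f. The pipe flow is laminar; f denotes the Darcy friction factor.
Formula: f = \frac{64}{Re}
f = 64/1449 = 0.04417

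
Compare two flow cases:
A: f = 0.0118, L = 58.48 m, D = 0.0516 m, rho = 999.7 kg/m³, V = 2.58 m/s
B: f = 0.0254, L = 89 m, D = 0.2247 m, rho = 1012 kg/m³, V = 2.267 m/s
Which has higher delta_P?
delta_P(A) = 44.5 kPa, delta_P(B) = 26.16 kPa. Answer: A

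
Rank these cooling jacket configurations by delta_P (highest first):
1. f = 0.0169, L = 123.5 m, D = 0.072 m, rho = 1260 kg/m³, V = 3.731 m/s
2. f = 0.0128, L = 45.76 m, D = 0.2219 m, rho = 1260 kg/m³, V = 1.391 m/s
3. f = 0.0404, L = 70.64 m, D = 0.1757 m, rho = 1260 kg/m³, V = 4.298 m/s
Case 1: delta_P = 254.2 kPa
Case 2: delta_P = 3.218 kPa
Case 3: delta_P = 189 kPa
Ranking (highest first): 1, 3, 2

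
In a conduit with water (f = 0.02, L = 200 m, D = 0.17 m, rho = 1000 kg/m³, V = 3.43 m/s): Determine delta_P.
Formula: \Delta P = f \frac{L}{D} \frac{\rho V^2}{2}
delta_P = 0.02·(200/0.17)·0.5·1000·3.43²/1000 = 138.4 kPa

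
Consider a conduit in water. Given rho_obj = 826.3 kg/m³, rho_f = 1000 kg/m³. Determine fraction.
Formula: f_{sub} = \frac{\rho_{obj}}{\rho_f}
fraction = 826.3/1000 = 0.8263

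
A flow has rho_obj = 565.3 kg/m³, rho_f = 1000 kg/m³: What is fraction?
Formula: f_{sub} = \frac{\rho_{obj}}{\rho_f}
fraction = 565.3/1000 = 0.5653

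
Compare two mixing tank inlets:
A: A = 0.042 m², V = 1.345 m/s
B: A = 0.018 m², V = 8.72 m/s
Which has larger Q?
Q(A) = 56.49 L/s, Q(B) = 157 L/s. Answer: B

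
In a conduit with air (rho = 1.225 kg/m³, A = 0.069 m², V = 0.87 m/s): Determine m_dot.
Formula: \dot{m} = \rho A V
m_dot = 1.225·0.069·0.87 = 0.07354 kg/s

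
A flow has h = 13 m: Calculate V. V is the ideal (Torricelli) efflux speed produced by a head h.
Formula: V = \sqrt{2 g h}
V = √(2·9.81·13) = 15.97 m/s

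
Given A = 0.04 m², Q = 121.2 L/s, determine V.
Formula: Q = A V
Substituting knowns: 121.2 = 0.04·V·1000
Solving for V: V = (121.2/1000)/0.04 = 3.03 m/s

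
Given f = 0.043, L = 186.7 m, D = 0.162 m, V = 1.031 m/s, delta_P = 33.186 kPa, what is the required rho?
Formula: \Delta P = f \frac{L}{D} \frac{\rho V^2}{2}
Substituting knowns: 33.186 = 0.043·(186.7/0.162)·0.5·rho·1.031²/1000
Solving for rho: rho = (33.186·1000)/(0.043·(186.7/0.162)·0.5·1.031²) = 1260 kg/m³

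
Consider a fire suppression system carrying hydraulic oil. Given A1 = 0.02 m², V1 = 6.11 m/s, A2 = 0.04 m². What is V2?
Formula: V_2 = \frac{A_1 V_1}{A_2}
V2 = 0.02·6.11/0.04 = 3.055 m/s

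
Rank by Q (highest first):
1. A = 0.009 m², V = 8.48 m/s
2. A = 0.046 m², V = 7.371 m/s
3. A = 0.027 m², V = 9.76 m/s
Case 1: Q = 76.32 L/s
Case 2: Q = 339.1 L/s
Case 3: Q = 263.5 L/s
Ranking (highest first): 2, 3, 1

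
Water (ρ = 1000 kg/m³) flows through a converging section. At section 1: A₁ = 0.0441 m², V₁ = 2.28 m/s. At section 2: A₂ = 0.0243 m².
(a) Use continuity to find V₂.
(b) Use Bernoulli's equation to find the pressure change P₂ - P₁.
(a) Continuity: A₁V₁=A₂V₂ -> V₂=A₁V₁/A₂=0.0441*2.28/0.0243=4.14 m/s
(b) Bernoulli: P₂-P₁=0.5*rho*(V₁^2-V₂^2)/1000=0.5*1000*(2.28^2-4.14^2)/1000=-5.971 kPa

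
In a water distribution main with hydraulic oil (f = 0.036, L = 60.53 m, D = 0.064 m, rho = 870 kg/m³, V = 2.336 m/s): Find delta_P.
Formula: \Delta P = f \frac{L}{D} \frac{\rho V^2}{2}
delta_P = 0.036·(60.53/0.064)·0.5·870·2.336²/1000 = 80.82 kPa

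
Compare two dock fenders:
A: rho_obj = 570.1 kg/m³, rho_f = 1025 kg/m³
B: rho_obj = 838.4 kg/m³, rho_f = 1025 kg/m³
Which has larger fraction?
fraction(A) = 0.5562, fraction(B) = 0.818. Answer: B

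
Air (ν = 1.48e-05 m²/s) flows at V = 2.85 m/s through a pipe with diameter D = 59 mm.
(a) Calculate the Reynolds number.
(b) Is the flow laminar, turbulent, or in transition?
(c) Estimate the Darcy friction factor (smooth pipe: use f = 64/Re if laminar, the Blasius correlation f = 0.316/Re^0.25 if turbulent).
(a) Re = V·D/ν = 2.85·0.059/1.48e-05 = 11361
(b) Flow regime: turbulent (Re > 4000)
(c) Friction factor: f = 0.316/Re^0.25 = 0.316/11361^0.25 = 0.03061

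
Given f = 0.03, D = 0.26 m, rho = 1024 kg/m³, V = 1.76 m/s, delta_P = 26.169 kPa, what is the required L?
Formula: \Delta P = f \frac{L}{D} \frac{\rho V^2}{2}
Substituting knowns: 26.169 = 0.03·(L/0.26)·0.5·1024·1.76²/1000
Solving for L: L = (26.169·1000)·0.26/(0.03·0.5·1024·1.76²) = 143 m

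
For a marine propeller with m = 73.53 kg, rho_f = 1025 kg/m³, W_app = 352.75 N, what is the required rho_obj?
Formula: W_{app} = mg\left(1 - \frac{\rho_f}{\rho_{obj}}\right)
Substituting knowns: 352.75 = 73.53·9.81·(1 − 1025/rho_obj)
Solving for rho_obj: rho_obj = 1025/(1 − 352.75/(73.53·9.81)) = 2006 kg/m³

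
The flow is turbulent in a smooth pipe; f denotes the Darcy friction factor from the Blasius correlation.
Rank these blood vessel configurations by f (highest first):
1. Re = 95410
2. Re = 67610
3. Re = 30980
Case 1: f = 0.01798
Case 2: f = 0.0196
Case 3: f = 0.02382
Ranking (highest first): 3, 2, 1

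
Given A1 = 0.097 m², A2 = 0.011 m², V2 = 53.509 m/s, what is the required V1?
Formula: V_2 = \frac{A_1 V_1}{A_2}
Substituting knowns: 53.509 = 0.097·V1/0.011
Solving for V1: V1 = 53.509·0.011/0.097 = 6.068 m/s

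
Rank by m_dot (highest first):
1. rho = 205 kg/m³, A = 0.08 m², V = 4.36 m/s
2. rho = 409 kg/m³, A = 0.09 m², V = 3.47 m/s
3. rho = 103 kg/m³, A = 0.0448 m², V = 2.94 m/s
Case 1: m_dot = 71.5 kg/s
Case 2: m_dot = 127.7 kg/s
Case 3: m_dot = 13.57 kg/s
Ranking (highest first): 2, 1, 3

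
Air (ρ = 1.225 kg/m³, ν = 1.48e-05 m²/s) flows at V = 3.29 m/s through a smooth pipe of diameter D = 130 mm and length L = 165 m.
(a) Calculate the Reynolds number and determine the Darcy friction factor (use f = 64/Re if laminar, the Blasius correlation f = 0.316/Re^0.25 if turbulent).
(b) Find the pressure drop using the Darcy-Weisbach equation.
(a) Re = V·D/ν = 3.29·0.13/1.48e-05 = 28899 → turbulent (Re > 4000); f = 0.316/Re^0.25 = 0.316/28899^0.25 = 0.024236
(b) Darcy-Weisbach: ΔP = f·(L/D)·½ρV²/1000 = 0.024236·(165/0.130)·½·1.225·3.29²/1000 = 0.2039 kPa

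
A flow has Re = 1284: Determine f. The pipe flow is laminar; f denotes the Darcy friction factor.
Formula: f = \frac{64}{Re}
f = 64/1284 = 0.04984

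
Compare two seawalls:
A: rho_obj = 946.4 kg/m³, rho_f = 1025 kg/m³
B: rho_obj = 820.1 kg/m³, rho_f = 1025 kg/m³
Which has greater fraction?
fraction(A) = 0.9233, fraction(B) = 0.8001. Answer: A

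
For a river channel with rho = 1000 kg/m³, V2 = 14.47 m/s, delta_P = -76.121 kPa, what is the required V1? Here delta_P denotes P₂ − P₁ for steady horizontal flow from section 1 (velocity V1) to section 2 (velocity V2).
Formula: \Delta P = \frac{1}{2} \rho (V_1^2 - V_2^2)
Substituting knowns: -76.121 = 0.5·1000·(V1² − 14.47²)/1000
Solving for V1: V1 = √(14.47² + 2·(-76.121·1000)/1000) = 7.559 m/s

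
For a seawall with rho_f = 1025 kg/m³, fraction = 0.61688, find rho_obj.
Formula: f_{sub} = \frac{\rho_{obj}}{\rho_f}
Substituting knowns: 0.61688 = rho_obj/1025
Solving for rho_obj: rho_obj = 0.61688·1025 = 632.3 kg/m³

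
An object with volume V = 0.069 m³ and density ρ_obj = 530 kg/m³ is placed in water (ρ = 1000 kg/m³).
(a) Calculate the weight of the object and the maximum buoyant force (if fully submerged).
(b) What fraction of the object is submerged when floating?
(a) W=rho_obj*g*V=530*9.81*0.069=358.8 N; F_B(max)=rho*g*V=1000*9.81*0.069=676.9 N
(b) Floating fraction=rho_obj/rho=530/1000=0.530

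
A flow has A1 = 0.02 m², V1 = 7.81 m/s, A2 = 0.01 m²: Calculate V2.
Formula: V_2 = \frac{A_1 V_1}{A_2}
V2 = 0.02·7.81/0.01 = 15.62 m/s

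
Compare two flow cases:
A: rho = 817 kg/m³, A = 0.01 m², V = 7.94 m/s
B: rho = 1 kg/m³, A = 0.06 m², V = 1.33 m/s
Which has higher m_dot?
m_dot(A) = 64.87 kg/s, m_dot(B) = 0.0798 kg/s. Answer: A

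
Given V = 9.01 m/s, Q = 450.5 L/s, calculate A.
Formula: Q = A V
Substituting knowns: 450.5 = A·9.01·1000
Solving for A: A = (450.5/1000)/9.01 = 0.05 m²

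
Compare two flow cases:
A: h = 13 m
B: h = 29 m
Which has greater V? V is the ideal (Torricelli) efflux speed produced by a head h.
V(A) = 15.97 m/s, V(B) = 23.85 m/s. Answer: B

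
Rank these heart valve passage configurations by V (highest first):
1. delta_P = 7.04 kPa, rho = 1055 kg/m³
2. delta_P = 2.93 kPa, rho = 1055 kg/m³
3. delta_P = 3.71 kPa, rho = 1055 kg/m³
Case 1: V = 3.653 m/s
Case 2: V = 2.357 m/s
Case 3: V = 2.652 m/s
Ranking (highest first): 1, 3, 2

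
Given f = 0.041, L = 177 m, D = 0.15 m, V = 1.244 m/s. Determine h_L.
Formula: h_L = f \frac{L}{D} \frac{V^2}{2g}
h_L = 0.041·(177/0.15)·1.244²/(2·9.81) = 3.816 m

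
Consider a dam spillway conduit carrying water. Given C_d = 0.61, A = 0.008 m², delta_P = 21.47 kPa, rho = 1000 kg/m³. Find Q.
Formula: Q = C_d A \sqrt{\frac{2 \Delta P}{\rho}}
Q = 0.61·0.008·√(2·(21.47·1000)/1000)·1000 = 31.98 L/s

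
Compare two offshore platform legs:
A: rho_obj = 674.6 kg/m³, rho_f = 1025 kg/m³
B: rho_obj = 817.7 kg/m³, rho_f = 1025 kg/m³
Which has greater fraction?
fraction(A) = 0.6581, fraction(B) = 0.7978. Answer: B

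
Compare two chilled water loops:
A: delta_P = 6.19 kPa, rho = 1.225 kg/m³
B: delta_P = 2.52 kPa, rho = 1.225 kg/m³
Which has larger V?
V(A) = 100.5 m/s, V(B) = 64.14 m/s. Answer: A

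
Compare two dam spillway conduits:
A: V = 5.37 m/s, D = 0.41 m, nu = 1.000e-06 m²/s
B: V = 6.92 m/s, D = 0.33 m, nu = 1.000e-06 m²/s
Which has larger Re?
Re(A) = 2.202e+06, Re(B) = 2.284e+06. Answer: B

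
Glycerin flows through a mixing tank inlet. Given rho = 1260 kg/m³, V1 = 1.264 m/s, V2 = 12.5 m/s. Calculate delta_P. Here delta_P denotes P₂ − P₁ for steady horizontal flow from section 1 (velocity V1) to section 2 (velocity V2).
Formula: \Delta P = \frac{1}{2} \rho (V_1^2 - V_2^2)
delta_P = 0.5·1260·(1.264² − 12.5²)/1000 = -97.43 kPa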